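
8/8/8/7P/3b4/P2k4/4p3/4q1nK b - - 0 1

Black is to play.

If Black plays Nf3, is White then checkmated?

no

After Nf3: white king on h1; in check: yes, from the black queen on e1.
White has 1 legal reply: Kg2.
In check but a legal move exists → not checkmate.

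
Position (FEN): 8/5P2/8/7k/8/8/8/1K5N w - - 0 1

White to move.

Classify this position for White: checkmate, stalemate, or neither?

White to move; white king on b1.
In check: no.
Legal moves for White: Ng3+, Nf2, Kc2, Kb2, Ka2, Kc1, Ka1, f8=Q, f8=R, f8=B, f8=N.
White has 11 legal moves and is not in check → neither.

neither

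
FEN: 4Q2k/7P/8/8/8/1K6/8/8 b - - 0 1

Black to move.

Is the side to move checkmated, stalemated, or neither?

neither

Black to move; black king on h8.
In check: yes, from the white queen on e8.
King squares — g7: available; h7: available; g8: attacked by Ph7.
Legal moves for Black: Kxh7, Kg7.
Black is in check but has 2 legal moves → neither.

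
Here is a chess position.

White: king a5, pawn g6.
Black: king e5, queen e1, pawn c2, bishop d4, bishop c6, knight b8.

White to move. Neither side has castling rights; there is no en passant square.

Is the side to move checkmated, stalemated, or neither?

checkmate

White to move; white king on a5.
In check: yes, from the black queen on e1.
King squares — a4: attacked by Bc6; b4: attacked by Qe1; b5: attacked by Bc6; a6: attacked by Nb8; b6: attacked by Bd4.
Legal moves for White: none.
In check with no legal moves → checkmate.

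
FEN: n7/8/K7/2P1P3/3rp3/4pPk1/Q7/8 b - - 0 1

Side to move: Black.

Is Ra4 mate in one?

no

After Ra4: white king on a6; in check: yes, from the black rook on a4.
White has 3 legal replies: Kb7, Kb5, Qxa4.
In check but a legal move exists → not checkmate.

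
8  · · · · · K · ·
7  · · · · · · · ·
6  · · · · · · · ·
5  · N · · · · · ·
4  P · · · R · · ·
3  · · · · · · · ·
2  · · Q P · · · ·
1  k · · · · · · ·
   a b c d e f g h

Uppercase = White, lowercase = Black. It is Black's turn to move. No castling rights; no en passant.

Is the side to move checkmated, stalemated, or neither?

stalemate

Black to move; black king on a1.
In check: no.
King squares — b1: attacked by Qc2; a2: attacked by Qc2; b2: attacked by Qc2.
Legal moves for Black: none.
Not in check and no legal moves → stalemate.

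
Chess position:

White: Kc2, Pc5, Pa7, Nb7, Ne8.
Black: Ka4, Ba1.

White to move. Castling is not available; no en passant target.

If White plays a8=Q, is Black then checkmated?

no

After a8=Q: black king on a4; in check: yes, from the white queen on a8.
Black has 2 legal replies: Kb5, Kb4.
In check but a legal move exists → not checkmate.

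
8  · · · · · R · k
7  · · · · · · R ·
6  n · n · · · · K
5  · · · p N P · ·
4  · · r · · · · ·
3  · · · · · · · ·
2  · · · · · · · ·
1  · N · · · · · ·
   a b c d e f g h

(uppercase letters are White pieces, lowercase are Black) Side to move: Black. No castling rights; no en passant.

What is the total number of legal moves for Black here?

0

Black to move; king on h8.
In check: yes, from the white rook on f8.
Legal moves: none.
Count: 0.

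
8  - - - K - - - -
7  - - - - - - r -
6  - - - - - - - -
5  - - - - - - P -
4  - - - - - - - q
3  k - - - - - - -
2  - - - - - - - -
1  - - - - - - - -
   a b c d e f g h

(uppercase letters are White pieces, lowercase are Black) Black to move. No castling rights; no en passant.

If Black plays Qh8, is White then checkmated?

After Qh8: white king on d8; in check: yes, from the black queen on h8.
King squares — c7: attacked by Rg7; d7: attacked by Rg7; e7: attacked by Rg7; c8: attacked by Qh8; e8: attacked by Qh8.
White has no legal moves → checkmate.

yes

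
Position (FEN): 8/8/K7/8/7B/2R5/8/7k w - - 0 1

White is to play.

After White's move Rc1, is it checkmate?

After Rc1: black king on h1; in check: yes, from the white rook on c1.
Black has 2 legal replies: Kh2, Kg2.
In check but a legal move exists → not checkmate.

no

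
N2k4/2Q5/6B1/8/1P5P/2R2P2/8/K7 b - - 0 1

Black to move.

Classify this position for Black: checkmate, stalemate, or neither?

checkmate

Black to move; black king on d8.
In check: yes, from the white queen on c7.
King squares — c7: attacked by Rc3; d7: attacked by Qc7; e7: attacked by Qc7; c8: attacked by Qc7; e8: attacked by Bg6.
Legal moves for Black: none.
In check with no legal moves → checkmate.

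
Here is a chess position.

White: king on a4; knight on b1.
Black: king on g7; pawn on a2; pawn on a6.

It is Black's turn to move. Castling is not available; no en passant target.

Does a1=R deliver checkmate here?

no

After a1=R: white king on a4; in check: yes, from the black rook on a1.
White has 3 legal replies: Kb4, Kb3, Na3.
In check but a legal move exists → not checkmate.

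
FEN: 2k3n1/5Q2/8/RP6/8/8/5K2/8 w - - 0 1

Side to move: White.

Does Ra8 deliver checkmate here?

After Ra8: black king on c8; in check: yes, from the white rook on a8.
King squares — b7: attacked by Qf7; c7: attacked by Qf7; d7: attacked by Qf7; b8: attacked by Ra8; d8: attacked by Ra8.
Black has no legal moves → checkmate.

yes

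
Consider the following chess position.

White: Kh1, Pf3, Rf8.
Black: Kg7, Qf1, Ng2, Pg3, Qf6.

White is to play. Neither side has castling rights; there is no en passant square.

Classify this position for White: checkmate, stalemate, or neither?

White to move; white king on h1.
In check: yes, from the black queen on f1.
King squares — g1: attacked by Qf1; g2: attacked by Qf1; h2: attacked by Pg3.
Legal moves for White: none.
In check with no legal moves → checkmate.

checkmate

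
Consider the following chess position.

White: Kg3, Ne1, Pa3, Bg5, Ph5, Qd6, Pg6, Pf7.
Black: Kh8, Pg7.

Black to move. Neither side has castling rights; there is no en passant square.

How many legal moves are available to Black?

Black to move; king on h8.
In check: no.
Legal moves: none.
Count: 0.

0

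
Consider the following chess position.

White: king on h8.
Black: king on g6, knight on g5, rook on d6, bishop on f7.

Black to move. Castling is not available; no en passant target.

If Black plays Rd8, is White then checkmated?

yes

After Rd8: white king on h8; in check: yes, from the black rook on d8.
King squares — g7: attacked by Kg6; h7: attacked by Ng5; g8: attacked by Bf7.
White has no legal moves → checkmate.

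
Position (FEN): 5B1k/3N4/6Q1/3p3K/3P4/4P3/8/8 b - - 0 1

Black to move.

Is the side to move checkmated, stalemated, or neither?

Black to move; black king on h8.
In check: no.
King squares — g7: attacked by Qg6; h7: attacked by Qg6; g8: attacked by Qg6.
Legal moves for Black: none.
Not in check and no legal moves → stalemate.

stalemate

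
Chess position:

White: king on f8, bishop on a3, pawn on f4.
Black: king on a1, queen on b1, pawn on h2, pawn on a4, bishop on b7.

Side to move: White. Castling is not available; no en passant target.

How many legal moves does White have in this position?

White to move; king on f8.
In check: no.
Legal moves: Kg8, Ke8, Kg7, Kf7, Ke7, Be7, Bd6, Bc5, Bb4, Bb2+, Bc1, f5.
Count: 12.

12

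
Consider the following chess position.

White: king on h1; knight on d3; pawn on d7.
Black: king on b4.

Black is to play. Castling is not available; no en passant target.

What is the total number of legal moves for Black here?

Black to move; king on b4.
In check: yes, from the white knight on d3.
Legal moves: Kb5, Ka5, Kc4, Ka4, Kc3, Kb3, Ka3.
Count: 7.

7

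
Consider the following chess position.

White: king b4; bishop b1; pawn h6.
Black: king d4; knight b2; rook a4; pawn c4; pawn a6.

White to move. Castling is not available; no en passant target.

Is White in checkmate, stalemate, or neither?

checkmate

White to move; white king on b4.
In check: yes, from the black rook on a4.
King squares — a3: attacked by Ra4; b3: attacked by Pc4; c3: attacked by Kd4; a4: attacked by Nb2; c4: attacked by Nb2; a5: attacked by Ra4; b5: attacked by Pa6; c5: attacked by Kd4.
Legal moves for White: none.
In check with no legal moves → checkmate.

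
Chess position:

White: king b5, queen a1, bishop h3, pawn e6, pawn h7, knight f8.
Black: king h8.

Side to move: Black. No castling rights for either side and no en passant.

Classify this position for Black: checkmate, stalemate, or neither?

Black to move; black king on h8.
In check: yes, from the white queen on a1.
King squares — g7: attacked by Qa1; h7: attacked by Nf8; g8: attacked by Ph7.
Legal moves for Black: none.
In check with no legal moves → checkmate.

checkmate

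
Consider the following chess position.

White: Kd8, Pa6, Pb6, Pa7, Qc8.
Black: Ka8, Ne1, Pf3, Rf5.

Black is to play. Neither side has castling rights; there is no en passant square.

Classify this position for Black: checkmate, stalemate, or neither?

Black to move; black king on a8.
In check: yes, from the white queen on c8.
King squares — a7: attacked by Pb6; b7: attacked by Pa6; b8: attacked by Pa7.
Legal moves for Black: none.
In check with no legal moves → checkmate.

checkmate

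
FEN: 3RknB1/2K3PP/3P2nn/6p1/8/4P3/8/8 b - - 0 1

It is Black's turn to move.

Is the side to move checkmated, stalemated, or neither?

Black to move; black king on e8.
In check: yes, from the white rook on d8.
King squares — d7: attacked by Kc7; e7: attacked by Pd6; f7: attacked by Bg8; d8: attacked by Kc7; f8: own knight.
Legal moves for Black: none.
In check with no legal moves → checkmate.

checkmate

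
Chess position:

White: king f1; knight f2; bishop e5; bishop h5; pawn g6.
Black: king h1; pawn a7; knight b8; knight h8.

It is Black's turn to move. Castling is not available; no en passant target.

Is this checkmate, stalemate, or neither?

Black to move; black king on h1.
In check: yes, from the white knight on f2.
King squares — g1: attacked by Kf1; g2: attacked by Kf1; h2: attacked by Be5.
Legal moves for Black: none.
In check with no legal moves → checkmate.

checkmate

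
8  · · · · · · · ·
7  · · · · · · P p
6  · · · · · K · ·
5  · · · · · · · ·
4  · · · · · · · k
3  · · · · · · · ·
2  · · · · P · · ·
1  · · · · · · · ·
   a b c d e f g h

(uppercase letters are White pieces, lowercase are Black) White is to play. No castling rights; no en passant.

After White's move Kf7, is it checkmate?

no

After Kf7: black king on h4; in check: no.
Black is not in check, so this cannot be checkmate.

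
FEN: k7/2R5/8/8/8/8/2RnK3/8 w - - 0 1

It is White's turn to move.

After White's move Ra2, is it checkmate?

no

After Ra2: black king on a8; in check: yes, from the white rook on a2.
Black has 1 legal reply: Kb8.
In check but a legal move exists → not checkmate.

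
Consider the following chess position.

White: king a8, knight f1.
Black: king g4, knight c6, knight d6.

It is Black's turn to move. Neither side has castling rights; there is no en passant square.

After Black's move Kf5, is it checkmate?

no

After Kf5: white king on a8; in check: no.
White is not in check, so this cannot be checkmate.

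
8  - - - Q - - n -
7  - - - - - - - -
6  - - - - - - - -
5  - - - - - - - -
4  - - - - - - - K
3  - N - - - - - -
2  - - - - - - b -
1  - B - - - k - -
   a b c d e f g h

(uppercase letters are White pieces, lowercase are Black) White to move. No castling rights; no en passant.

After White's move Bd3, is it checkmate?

no

After Bd3: black king on f1; in check: yes, from the white bishop on d3.
Black has 3 legal replies: Kf2, Kg1, Ke1.
In check but a legal move exists → not checkmate.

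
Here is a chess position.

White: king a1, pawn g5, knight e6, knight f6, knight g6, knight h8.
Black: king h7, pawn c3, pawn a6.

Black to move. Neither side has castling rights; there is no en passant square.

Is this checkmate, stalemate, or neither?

checkmate

Black to move; black king on h7.
In check: yes, from the white knight on f6.
King squares — g6: attacked by Nh8; h6: attacked by Pg5; g7: attacked by Ne6; g8: attacked by Nf6; h8: attacked by Ng6.
Legal moves for Black: none.
In check with no legal moves → checkmate.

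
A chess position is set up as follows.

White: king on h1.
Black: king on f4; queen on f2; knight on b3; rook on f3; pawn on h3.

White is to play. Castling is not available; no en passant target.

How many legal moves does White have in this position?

0

White to move; king on h1.
In check: no.
Legal moves: none.
Count: 0.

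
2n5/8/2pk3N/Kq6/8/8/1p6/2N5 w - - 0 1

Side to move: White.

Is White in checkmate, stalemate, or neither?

White to move; white king on a5.
In check: yes, from the black queen on b5.
King squares — a4: attacked by Qb5; b4: attacked by Qb5; b5: attacked by Pc6; a6: attacked by Qb5; b6: attacked by Qb5.
Legal moves for White: none.
In check with no legal moves → checkmate.

checkmate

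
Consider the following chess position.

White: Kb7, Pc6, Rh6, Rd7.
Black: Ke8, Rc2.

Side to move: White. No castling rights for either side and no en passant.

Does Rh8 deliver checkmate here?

yes

After Rh8: black king on e8; in check: yes, from the white rook on h8.
King squares — d7: attacked by Pc6; e7: attacked by Rd7; f7: attacked by Rd7; d8: attacked by Rd7; f8: attacked by Rh8.
Black has no legal moves → checkmate.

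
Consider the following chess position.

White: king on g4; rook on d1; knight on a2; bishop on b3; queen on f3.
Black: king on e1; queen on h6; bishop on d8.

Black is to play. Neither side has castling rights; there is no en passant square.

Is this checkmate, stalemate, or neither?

Black to move; black king on e1.
In check: yes, from the white rook on d1.
King squares — d1: attacked by Bb3; f1: attacked by Rd1; d2: attacked by Rd1; e2: attacked by Qf3; f2: attacked by Qf3.
Legal moves for Black: none.
In check with no legal moves → checkmate.

checkmate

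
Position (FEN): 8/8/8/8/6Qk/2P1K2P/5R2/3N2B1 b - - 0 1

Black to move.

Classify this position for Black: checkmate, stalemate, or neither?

checkmate

Black to move; black king on h4.
In check: yes, from the white queen on g4.
King squares — g3: attacked by Qg4; h3: attacked by Qg4; g4: attacked by Ph3; g5: attacked by Qg4; h5: attacked by Qg4.
Legal moves for Black: none.
In check with no legal moves → checkmate.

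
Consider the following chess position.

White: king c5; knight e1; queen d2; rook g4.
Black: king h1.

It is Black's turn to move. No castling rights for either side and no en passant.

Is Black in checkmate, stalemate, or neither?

Black to move; black king on h1.
In check: no.
King squares — g1: attacked by Rg4; g2: attacked by Ne1; h2: attacked by Qd2.
Legal moves for Black: none.
Not in check and no legal moves → stalemate.

stalemate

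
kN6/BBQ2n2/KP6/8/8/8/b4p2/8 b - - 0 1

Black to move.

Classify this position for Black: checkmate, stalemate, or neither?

Black to move; black king on a8.
In check: yes, from the white bishop on b7.
King squares — a7: attacked by Ka6; b7: attacked by Ka6; b8: attacked by Ba7.
Legal moves for Black: none.
In check with no legal moves → checkmate.

checkmate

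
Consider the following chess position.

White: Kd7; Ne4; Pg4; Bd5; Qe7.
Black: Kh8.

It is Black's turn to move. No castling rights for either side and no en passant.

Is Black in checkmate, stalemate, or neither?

Black to move; black king on h8.
In check: no.
King squares — g7: attacked by Qe7; h7: attacked by Qe7; g8: attacked by Bd5.
Legal moves for Black: none.
Not in check and no legal moves → stalemate.

stalemate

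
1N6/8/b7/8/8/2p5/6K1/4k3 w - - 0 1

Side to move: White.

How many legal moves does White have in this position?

9

White to move; king on g2.
In check: no.
Legal moves: Nd7, Nc6, Nxa6, Kh3, Kg3, Kf3, Kh2, Kh1, Kg1.
Count: 9.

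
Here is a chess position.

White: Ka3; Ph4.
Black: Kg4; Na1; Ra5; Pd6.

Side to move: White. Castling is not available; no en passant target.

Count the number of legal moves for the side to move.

2

White to move; king on a3.
In check: yes, from the black rook on a5.
Legal moves: Kb4, Kb2.
Count: 2.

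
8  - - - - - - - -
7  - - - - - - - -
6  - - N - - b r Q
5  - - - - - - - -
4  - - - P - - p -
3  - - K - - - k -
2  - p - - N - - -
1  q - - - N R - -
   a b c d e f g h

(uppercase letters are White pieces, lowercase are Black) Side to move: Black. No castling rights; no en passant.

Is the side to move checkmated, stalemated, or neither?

checkmate

Black to move; black king on g3.
In check: yes, from the white knight on e2.
King squares — f2: attacked by Rf1; g2: attacked by Ne1; h2: attacked by Qh6; f3: attacked by Ne1; h3: attacked by Qh6; f4: attacked by Rf1; g4: own pawn; h4: attacked by Qh6.
Legal moves for Black: none.
In check with no legal moves → checkmate.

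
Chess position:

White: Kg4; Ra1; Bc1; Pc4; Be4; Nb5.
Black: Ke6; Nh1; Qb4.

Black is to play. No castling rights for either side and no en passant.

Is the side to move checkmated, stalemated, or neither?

neither

Black to move; black king on e6.
In check: no.
Legal moves for Black include: Kf7, Ke7, Kd7, Kf6, Ke5, Qf8, Qe7, Qd6, Qc5, Qxb5, Qa5, Qxc4, Qa4, Qc3, Qb3, Qa3, Qd2, Qb2, ... (list truncated; more exist).
Black has legal moves and is not in check → neither.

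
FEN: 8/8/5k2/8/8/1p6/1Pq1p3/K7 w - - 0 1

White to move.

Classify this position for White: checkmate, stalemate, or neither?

White to move; white king on a1.
In check: no.
King squares — b1: attacked by Qc2; a2: attacked by Pb3; b2: own pawn.
Legal moves for White: none.
Not in check and no legal moves → stalemate.

stalemate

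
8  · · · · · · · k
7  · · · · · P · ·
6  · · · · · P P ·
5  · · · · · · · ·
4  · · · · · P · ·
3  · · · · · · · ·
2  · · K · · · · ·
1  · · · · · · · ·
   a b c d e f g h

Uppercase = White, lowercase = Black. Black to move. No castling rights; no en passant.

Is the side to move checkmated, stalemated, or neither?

stalemate

Black to move; black king on h8.
In check: no.
King squares — g7: attacked by Pf6; h7: attacked by Pg6; g8: attacked by Pf7.
Legal moves for Black: none.
Not in check and no legal moves → stalemate.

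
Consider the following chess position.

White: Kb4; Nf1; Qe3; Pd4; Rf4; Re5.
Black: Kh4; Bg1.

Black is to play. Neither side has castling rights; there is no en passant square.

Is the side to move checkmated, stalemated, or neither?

checkmate

Black to move; black king on h4.
In check: yes, from the white rook on f4.
King squares — g3: attacked by Nf1; h3: attacked by Qe3; g4: attacked by Rf4; g5: attacked by Re5; h5: attacked by Re5.
Legal moves for Black: none.
In check with no legal moves → checkmate.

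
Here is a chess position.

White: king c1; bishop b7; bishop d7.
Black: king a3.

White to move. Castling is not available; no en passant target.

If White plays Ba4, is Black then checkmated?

no

After Ba4: black king on a3; in check: no.
Black is not in check, so this cannot be checkmate.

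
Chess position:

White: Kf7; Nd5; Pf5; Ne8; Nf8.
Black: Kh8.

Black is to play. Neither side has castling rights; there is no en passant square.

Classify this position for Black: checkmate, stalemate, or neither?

Black to move; black king on h8.
In check: no.
King squares — g7: attacked by Kf7; h7: attacked by Nf8; g8: attacked by Kf7.
Legal moves for Black: none.
Not in check and no legal moves → stalemate.

stalemate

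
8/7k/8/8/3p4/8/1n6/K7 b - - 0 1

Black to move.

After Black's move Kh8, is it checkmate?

After Kh8: white king on a1; in check: no.
White is not in check, so this cannot be checkmate.

no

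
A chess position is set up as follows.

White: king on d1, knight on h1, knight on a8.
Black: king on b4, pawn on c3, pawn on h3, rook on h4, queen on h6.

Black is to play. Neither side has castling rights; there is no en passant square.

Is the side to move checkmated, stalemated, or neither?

Black to move; black king on b4.
In check: no.
Legal moves for Black include: Qh8, Qf8, Qh7, Qg7, Qg6, Qf6, Qe6, Qd6+, Qc6, Qb6, Qa6, Qh5+, Qg5, Qf4, Qe3, Qd2#, Qc1+, Rh5, ... (list truncated; more exist).
Black has legal moves and is not in check → neither.

neither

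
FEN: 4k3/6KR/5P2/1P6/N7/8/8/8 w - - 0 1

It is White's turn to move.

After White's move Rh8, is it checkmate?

After Rh8: black king on e8; in check: yes, from the white rook on h8.
Black has 1 legal reply: Kd7.
In check but a legal move exists → not checkmate.

no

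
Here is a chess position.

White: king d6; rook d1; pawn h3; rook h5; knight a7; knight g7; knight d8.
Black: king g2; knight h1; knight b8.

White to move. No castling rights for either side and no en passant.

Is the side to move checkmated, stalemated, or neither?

neither

White to move; white king on d6.
In check: no.
Legal moves for White include: Nf7, Nb7, Nde6, Ndc6, Ne8, Nge6, Nf5, Nc8, Nac6, Nb5, Ke7, Kc7, Ke6, Ke5, Kd5, Kc5, Rh8, Rh7, ... (list truncated; more exist).
White has legal moves and is not in check → neither.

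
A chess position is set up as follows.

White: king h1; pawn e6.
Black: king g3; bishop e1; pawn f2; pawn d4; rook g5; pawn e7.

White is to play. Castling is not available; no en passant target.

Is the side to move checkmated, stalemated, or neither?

White to move; white king on h1.
In check: no.
King squares — g1: attacked by Pf2; g2: attacked by Kg3; h2: attacked by Kg3.
Legal moves for White: none.
Not in check and no legal moves → stalemate.

stalemate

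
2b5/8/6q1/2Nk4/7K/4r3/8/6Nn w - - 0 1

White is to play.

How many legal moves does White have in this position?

11

White to move; king on h4.
In check: no.
Legal moves: Nd7, Nb7, Ne6, Na6, Ne4, Na4, Nd3, Nb3, Nh3, Nf3, Ne2.
Count: 11.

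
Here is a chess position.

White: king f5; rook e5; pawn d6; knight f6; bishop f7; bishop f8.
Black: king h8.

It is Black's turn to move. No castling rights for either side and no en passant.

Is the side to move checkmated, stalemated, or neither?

stalemate

Black to move; black king on h8.
In check: no.
King squares — g7: attacked by Bf8; h7: attacked by Nf6; g8: attacked by Nf6.
Legal moves for Black: none.
Not in check and no legal moves → stalemate.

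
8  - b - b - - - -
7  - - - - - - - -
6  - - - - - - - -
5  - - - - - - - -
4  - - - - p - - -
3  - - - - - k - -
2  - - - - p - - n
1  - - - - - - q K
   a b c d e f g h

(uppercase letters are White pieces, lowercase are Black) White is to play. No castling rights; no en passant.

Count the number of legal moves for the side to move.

1

White to move; king on h1.
In check: yes, from the black queen on g1.
Legal moves: Kxg1.
Count: 1.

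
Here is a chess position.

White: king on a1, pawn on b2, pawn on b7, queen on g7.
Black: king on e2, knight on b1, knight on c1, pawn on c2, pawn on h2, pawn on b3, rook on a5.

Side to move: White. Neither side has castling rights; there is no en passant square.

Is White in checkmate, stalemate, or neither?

White to move; white king on a1.
In check: yes, from the black rook on a5.
King squares — b1: attacked by Pc2; a2: attacked by Nc1; b2: own pawn.
Legal moves for White: none.
In check with no legal moves → checkmate.

checkmate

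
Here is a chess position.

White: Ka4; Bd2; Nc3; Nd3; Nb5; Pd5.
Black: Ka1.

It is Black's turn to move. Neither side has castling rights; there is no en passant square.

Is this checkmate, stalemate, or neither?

stalemate

Black to move; black king on a1.
In check: no.
King squares — b1: attacked by Nc3; a2: attacked by Nc3; b2: attacked by Nd3.
Legal moves for Black: none.
Not in check and no legal moves → stalemate.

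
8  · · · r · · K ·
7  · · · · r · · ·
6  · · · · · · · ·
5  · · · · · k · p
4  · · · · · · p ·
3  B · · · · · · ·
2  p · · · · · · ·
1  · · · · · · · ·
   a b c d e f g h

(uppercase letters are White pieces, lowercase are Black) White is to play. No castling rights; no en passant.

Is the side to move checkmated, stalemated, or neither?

White to move; white king on g8.
In check: yes, from the black rook on d8.
King squares — f7: attacked by Re7; g7: attacked by Re7; h7: attacked by Re7; f8: attacked by Rd8; h8: attacked by Rd8.
Legal moves for White: none.
In check with no legal moves → checkmate.

checkmate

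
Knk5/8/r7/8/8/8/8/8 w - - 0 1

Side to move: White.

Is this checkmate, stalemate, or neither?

White to move; white king on a8.
In check: yes, from the black rook on a6.
King squares — a7: attacked by Ra6; b7: attacked by Kc8; b8: attacked by Kc8.
Legal moves for White: none.
In check with no legal moves → checkmate.

checkmate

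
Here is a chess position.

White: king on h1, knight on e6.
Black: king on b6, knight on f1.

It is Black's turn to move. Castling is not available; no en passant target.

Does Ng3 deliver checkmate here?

After Ng3: white king on h1; in check: yes, from the black knight on g3.
White has 3 legal replies: Kh2, Kg2, Kg1.
In check but a legal move exists → not checkmate.

no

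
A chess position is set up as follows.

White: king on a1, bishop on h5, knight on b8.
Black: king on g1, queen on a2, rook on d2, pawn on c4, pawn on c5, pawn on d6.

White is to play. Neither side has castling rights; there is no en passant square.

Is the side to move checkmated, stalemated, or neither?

checkmate

White to move; white king on a1.
In check: yes, from the black queen on a2.
King squares — b1: attacked by Qa2; a2: attacked by Rd2; b2: attacked by Qa2.
Legal moves for White: none.
In check with no legal moves → checkmate.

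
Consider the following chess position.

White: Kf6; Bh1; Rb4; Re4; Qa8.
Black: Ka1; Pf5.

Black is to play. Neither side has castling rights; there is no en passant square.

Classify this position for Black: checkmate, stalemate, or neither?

checkmate

Black to move; black king on a1.
In check: yes, from the white queen on a8.
King squares — b1: attacked by Rb4; a2: attacked by Qa8; b2: attacked by Rb4.
Legal moves for Black: none.
In check with no legal moves → checkmate.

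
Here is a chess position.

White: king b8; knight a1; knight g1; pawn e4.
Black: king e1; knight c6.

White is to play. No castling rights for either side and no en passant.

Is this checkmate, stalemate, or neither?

White to move; white king on b8.
In check: yes, from the black knight on c6.
King squares — a7: attacked by Nc6; b7: available; c7: available; a8: available; c8: available.
Legal moves for White: Kc8, Ka8, Kc7, Kb7.
White is in check but has 4 legal moves → neither.

neither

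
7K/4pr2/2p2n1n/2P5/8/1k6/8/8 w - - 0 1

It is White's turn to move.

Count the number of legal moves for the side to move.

0

White to move; king on h8.
In check: no.
Legal moves: none.
Count: 0.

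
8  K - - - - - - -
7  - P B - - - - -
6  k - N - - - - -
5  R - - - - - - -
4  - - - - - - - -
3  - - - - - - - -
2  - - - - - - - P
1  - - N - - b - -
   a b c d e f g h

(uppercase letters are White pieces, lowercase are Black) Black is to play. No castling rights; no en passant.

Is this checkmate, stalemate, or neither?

Black to move; black king on a6.
In check: yes, from the white rook on a5.
King squares — a5: attacked by Nc6; b5: attacked by Ra5; b6: attacked by Bc7; a7: attacked by Ra5; b7: attacked by Ka8.
Legal moves for Black: none.
In check with no legal moves → checkmate.

checkmate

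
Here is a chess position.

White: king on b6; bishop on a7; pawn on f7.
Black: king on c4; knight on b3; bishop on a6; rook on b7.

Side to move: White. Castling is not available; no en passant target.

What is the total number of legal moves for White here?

White to move; king on b6.
In check: yes, from the black rook on b7.
Legal moves: Kc6, Kxa6.
Count: 2.

2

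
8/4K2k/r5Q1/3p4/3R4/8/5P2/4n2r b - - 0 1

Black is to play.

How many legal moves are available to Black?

3

Black to move; king on h7.
In check: yes, from the white queen on g6.
Legal moves: Kh8, Kxg6, Rxg6.
Count: 3.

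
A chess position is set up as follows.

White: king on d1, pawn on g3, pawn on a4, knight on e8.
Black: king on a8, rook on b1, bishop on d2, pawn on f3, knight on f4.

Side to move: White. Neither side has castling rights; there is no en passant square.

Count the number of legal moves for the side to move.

2

White to move; king on d1.
In check: yes, from the black rook on b1.
Legal moves: Kxd2, Kc2.
Count: 2.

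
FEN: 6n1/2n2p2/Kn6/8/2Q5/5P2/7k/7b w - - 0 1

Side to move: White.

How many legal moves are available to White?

5

White to move; king on a6.
In check: yes, from the black knight on c7.
Legal moves: Kb7, Ka7, Kxb6, Ka5, Qxc7+.
Count: 5.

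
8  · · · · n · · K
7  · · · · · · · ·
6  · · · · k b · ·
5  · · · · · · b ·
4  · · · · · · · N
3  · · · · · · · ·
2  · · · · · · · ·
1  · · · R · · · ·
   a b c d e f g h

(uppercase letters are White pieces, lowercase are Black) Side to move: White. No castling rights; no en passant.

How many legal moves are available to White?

White to move; king on h8.
In check: yes, from the black bishop on f6.
Legal moves: Kg8, Kh7.
Count: 2.

2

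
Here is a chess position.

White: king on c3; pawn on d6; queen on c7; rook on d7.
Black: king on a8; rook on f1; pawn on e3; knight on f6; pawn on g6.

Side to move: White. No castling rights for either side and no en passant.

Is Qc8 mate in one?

After Qc8: black king on a8; in check: yes, from the white queen on c8.
King squares — a7: attacked by Rd7; b7: attacked by Rd7; b8: attacked by Qc8.
Black has no legal moves → checkmate.

yes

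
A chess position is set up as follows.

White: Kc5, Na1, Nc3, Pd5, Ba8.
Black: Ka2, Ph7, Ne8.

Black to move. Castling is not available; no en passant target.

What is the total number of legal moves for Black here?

Black to move; king on a2.
In check: yes, from the white knight on c3.
Legal moves: Ka3, Kb2, Kxa1.
Count: 3.

3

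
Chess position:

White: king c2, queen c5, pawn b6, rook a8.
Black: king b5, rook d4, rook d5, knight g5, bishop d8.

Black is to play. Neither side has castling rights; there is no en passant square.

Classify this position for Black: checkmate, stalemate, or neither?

neither

Black to move; black king on b5.
In check: yes, from the white queen on c5.
Legal moves for Black: Kxc5, Rxc5+.
Black is in check but has 2 legal moves → neither.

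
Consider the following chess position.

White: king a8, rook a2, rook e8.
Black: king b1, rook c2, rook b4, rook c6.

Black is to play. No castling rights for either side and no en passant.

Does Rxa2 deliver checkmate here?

After Rxa2: white king on a8; in check: yes, from the black rook on a2.
King squares — a7: attacked by Ra2; b7: attacked by Rb4; b8: attacked by Rb4.
White has no legal moves → checkmate.

yes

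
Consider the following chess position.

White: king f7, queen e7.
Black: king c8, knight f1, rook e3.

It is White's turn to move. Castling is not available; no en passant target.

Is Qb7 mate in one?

no

After Qb7: black king on c8; in check: yes, from the white queen on b7.
Black has 2 legal replies: Kd8, Kxb7.
In check but a legal move exists → not checkmate.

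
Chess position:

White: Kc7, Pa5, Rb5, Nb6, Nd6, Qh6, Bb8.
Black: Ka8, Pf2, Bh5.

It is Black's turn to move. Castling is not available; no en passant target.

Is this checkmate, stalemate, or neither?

Black to move; black king on a8.
In check: yes, from the white knight on b6.
King squares — a7: attacked by Bb8; b7: attacked by Nd6; b8: attacked by Kc7.
Legal moves for Black: none.
In check with no legal moves → checkmate.

checkmate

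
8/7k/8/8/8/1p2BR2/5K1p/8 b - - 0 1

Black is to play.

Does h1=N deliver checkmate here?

no

After h1=N: white king on f2; in check: yes, from the black knight on h1.
White has 5 legal replies: Kg2, Ke2, Kg1, Kf1, Ke1.
In check but a legal move exists → not checkmate.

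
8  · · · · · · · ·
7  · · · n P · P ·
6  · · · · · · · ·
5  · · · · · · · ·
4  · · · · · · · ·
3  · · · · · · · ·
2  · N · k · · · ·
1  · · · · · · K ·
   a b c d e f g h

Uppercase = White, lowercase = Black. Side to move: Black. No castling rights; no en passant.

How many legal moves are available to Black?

Black to move; king on d2.
In check: no.
Legal moves: Nf8, Nb8, Nf6, Nb6, Ne5, Nc5, Ke3, Kc3, Ke2, Kc2, Ke1, Kc1.
Count: 12.

12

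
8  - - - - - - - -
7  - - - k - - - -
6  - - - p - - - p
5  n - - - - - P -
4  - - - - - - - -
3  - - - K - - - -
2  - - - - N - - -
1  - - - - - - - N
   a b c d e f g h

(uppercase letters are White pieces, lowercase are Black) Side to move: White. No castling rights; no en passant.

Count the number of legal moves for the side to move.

16

White to move; king on d3.
In check: no.
Legal moves: Ke4, Kd4, Ke3, Kc3, Kd2, Kc2, Nf4, Nd4, Neg3, Nc3, Ng1, Nc1, Nhg3, Nf2, gxh6, g6.
Count: 16.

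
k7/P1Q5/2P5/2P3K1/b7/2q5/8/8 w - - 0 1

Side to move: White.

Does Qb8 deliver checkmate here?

yes

After Qb8: black king on a8; in check: yes, from the white queen on b8.
King squares — a7: attacked by Qb8; b7: attacked by Pc6; b8: attacked by Pa7.
Black has no legal moves → checkmate.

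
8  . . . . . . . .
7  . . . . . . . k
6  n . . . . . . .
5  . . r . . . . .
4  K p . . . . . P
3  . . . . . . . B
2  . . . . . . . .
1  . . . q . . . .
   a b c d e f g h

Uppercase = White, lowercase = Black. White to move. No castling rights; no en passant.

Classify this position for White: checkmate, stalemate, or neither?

White to move; white king on a4.
In check: yes, from the black queen on d1.
King squares — a3: attacked by Pb4; b3: attacked by Qd1; b4: attacked by Na6; a5: attacked by Rc5; b5: attacked by Rc5.
Legal moves for White: none.
In check with no legal moves → checkmate.

checkmate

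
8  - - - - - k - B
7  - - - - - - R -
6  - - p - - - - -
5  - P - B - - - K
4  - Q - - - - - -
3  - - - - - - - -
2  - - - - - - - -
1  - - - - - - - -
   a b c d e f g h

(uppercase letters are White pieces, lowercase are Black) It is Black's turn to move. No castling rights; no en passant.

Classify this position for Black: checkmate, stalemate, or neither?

Black to move; black king on f8.
In check: yes, from the white queen on b4.
Legal moves for Black: Ke8, c5.
Black is in check but has 2 legal moves → neither.

neither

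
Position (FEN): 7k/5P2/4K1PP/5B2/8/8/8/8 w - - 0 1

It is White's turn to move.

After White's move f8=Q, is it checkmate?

After f8=Q: black king on h8; in check: yes, from the white queen on f8.
King squares — g7: attacked by Ph6; h7: attacked by Pg6; g8: attacked by Qf8.
Black has no legal moves → checkmate.

yes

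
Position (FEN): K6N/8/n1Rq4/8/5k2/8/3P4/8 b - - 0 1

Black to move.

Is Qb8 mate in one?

yes

After Qb8: white king on a8; in check: yes, from the black queen on b8.
King squares — a7: attacked by Qb8; b7: attacked by Qb8; b8: attacked by Na6.
White has no legal moves → checkmate.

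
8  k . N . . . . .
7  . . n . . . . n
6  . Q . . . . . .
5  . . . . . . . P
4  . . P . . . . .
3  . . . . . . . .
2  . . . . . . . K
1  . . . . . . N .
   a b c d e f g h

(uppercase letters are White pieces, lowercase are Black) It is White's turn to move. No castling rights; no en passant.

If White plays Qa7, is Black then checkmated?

yes

After Qa7: black king on a8; in check: yes, from the white queen on a7.
King squares — a7: attacked by Nc8; b7: attacked by Qa7; b8: attacked by Qa7.
Black has no legal moves → checkmate.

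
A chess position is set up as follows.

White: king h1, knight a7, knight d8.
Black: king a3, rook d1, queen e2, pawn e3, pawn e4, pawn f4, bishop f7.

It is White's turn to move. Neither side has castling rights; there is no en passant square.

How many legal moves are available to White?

White to move; king on h1.
In check: yes, from the black rook on d1.
Legal moves: none.
Count: 0.

0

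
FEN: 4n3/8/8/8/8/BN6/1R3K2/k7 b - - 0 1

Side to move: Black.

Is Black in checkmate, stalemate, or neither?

checkmate

Black to move; black king on a1.
In check: yes, from the white knight on b3.
King squares — b1: attacked by Rb2; a2: attacked by Rb2; b2: attacked by Ba3.
Legal moves for Black: none.
In check with no legal moves → checkmate.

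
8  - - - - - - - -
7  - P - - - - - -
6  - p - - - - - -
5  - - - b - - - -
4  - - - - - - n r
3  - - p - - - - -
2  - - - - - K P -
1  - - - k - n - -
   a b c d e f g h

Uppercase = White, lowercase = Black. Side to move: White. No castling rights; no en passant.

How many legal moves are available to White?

White to move; king on f2.
In check: yes, from the black knight on g4.
Legal moves: Kg1, Kxf1.
Count: 2.

2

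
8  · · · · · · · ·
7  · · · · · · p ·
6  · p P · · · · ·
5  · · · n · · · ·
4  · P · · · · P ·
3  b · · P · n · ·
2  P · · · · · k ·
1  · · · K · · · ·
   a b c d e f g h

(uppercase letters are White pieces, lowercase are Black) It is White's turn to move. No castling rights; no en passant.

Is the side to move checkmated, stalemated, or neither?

White to move; white king on d1.
In check: no.
Legal moves for White: Ke2, Kc2, c7, g5, b5, d4.
White has 6 legal moves and is not in check → neither.

neither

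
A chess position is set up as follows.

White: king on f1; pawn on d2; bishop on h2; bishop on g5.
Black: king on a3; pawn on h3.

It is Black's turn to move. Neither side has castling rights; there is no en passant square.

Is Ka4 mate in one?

After Ka4: white king on f1; in check: no.
White is not in check, so this cannot be checkmate.

no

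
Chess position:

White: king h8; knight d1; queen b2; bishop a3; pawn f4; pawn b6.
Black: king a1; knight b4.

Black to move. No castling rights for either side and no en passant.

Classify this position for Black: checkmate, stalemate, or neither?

Black to move; black king on a1.
In check: yes, from the white queen on b2.
King squares — b1: attacked by Qb2; a2: attacked by Qb2; b2: attacked by Nd1.
Legal moves for Black: none.
In check with no legal moves → checkmate.

checkmate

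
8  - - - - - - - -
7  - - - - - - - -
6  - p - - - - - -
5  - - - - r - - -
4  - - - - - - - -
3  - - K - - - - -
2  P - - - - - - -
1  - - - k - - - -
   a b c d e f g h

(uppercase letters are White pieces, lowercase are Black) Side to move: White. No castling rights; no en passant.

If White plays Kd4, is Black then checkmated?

After Kd4: black king on d1; in check: no.
Black is not in check, so this cannot be checkmate.

no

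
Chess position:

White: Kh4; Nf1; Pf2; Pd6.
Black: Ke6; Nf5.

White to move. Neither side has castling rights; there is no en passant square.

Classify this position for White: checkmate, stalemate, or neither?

White to move; white king on h4.
In check: yes, from the black knight on f5.
King squares — g3: attacked by Nf5; h3: available; g4: available; g5: available; h5: available.
Legal moves for White: Kh5, Kg5, Kg4, Kh3.
White is in check but has 4 legal moves → neither.

neither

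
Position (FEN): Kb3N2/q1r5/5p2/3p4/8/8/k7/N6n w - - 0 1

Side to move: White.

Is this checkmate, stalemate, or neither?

checkmate

White to move; white king on a8.
In check: yes, from the black queen on a7.
King squares — a7: attacked by Rc7; b7: attacked by Qa7; b8: attacked by Qa7.
Legal moves for White: none.
In check with no legal moves → checkmate.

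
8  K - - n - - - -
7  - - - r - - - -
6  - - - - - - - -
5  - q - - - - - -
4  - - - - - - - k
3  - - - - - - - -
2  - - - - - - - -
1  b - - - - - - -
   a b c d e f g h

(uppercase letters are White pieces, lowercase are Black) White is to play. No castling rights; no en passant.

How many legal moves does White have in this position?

0

White to move; king on a8.
In check: no.
Legal moves: none.
Count: 0.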